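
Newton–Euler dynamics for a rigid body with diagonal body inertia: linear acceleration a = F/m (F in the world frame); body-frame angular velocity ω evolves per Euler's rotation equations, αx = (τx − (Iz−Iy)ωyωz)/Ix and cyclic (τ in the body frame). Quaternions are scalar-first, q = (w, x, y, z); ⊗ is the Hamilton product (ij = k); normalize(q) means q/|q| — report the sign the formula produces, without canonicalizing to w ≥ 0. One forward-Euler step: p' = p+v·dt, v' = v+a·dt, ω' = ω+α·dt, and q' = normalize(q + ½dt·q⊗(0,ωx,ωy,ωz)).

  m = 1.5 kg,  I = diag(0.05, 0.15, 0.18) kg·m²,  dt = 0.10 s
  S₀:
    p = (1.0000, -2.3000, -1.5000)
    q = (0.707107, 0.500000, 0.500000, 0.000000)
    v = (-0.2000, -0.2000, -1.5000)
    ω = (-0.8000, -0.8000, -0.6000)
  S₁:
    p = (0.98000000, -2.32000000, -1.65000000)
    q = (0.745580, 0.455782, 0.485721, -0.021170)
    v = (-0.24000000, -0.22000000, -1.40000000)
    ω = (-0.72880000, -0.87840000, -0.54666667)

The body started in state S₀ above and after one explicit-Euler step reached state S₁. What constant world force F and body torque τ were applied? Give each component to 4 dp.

F = (-0.6000, -0.3000, 1.5000)
τ = (0.0500, -0.1800, 0.1600)

velocity change Δv = (-0.04000000, -0.02000000, 0.10000000)
F = m·Δv/dt = (-0.6000, -0.3000, 1.5000)
rate change Δω = (0.07120000, -0.07840000, 0.05333333)
τ = I·(Δω/dt) + ω₀×(Iω₀) = (0.0500, -0.1800, 0.1600)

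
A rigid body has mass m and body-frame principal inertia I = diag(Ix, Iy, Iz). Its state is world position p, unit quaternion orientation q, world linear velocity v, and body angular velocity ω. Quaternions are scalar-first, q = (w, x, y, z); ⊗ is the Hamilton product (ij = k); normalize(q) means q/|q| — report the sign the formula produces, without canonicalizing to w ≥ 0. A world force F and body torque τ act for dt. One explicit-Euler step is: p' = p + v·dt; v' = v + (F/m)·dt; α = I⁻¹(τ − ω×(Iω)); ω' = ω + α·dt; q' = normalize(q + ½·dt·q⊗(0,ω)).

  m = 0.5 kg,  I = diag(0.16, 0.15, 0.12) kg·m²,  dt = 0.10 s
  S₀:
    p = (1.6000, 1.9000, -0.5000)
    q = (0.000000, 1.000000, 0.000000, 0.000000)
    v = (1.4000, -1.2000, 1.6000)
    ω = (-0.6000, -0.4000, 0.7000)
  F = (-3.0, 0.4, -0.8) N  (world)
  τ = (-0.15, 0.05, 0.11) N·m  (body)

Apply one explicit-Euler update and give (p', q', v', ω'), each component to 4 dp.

p' = (1.7400, 1.7800, -0.3400)
q' = (0.0300, 0.9987, -0.0350, -0.0200)
v' = (0.8000, -1.1200, 1.4400)
ω' = (-0.6990, -0.3555, 0.7937)

a = F/m = (-6.0000, 0.8000, -1.6000)
p' = p + v·dt = (1.7400, 1.7800, -0.3400)
new velocity v' = (0.8000, -1.1200, 1.4400)
(τ − ω×Iω)/I = (-0.9900, 0.4453, 0.9367)
ω' = ω + α·dt = (-0.6990, -0.3555, 0.7937)
Hamilton product q⊗(0,ω) = (0.6000000, 0.0000000, -0.7000000, -0.4000000)
q + ½dt·q⊗(0,ω), renormalized = (0.0300, 0.9987, -0.0350, -0.0200)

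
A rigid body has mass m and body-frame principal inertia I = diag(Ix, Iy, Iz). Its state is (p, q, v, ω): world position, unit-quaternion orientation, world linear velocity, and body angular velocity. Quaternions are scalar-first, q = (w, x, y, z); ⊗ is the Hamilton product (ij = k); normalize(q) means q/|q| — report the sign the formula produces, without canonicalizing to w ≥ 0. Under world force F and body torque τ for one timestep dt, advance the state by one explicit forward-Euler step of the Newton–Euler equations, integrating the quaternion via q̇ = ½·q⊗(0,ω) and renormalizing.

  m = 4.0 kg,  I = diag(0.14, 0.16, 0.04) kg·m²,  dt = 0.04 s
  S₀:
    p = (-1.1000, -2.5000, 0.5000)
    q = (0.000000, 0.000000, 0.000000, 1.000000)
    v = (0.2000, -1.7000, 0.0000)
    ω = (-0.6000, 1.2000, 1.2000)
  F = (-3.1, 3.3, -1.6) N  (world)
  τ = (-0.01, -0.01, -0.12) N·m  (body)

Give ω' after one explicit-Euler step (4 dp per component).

gyro term ω×Iω = (-0.1728, -0.0720, -0.0144)
angular accel α = (1.1629, 0.3875, -2.6400)
ω' = ω + α·dt = (-0.5535, 1.2155, 1.0944)

ω' = (-0.5535, 1.2155, 1.0944)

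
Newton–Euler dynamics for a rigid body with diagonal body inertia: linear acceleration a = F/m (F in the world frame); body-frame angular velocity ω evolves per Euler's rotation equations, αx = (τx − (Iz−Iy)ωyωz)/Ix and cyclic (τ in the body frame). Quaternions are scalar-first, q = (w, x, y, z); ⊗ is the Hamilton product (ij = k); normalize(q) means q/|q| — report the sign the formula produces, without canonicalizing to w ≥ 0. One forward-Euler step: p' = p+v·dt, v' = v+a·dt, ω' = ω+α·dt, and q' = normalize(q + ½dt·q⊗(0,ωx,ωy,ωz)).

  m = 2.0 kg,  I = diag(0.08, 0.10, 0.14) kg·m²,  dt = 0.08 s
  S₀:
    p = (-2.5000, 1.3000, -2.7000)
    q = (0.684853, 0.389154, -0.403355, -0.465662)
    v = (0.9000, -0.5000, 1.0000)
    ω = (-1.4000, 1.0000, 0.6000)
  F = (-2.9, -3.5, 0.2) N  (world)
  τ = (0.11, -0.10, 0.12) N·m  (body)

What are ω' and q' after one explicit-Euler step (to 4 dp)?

ω' = (-1.3140, 0.8797, 0.6846)
q' = (0.7320, 0.3588, -0.3583, -0.4550)

precession coupling ω×(Iω) = (0.0240, 0.0504, -0.0280)
angular accel α = (1.0750, -1.5040, 1.0571)
ω' = ω + α·dt = (-1.3140, 0.8797, 0.6846)
q⊗(0,ω) = (1.2275678, -0.7351452, 1.1032874, 0.2353688)
q + ½dt·q⊗(0,ω), renormalized = (0.7320, 0.3588, -0.3583, -0.4550)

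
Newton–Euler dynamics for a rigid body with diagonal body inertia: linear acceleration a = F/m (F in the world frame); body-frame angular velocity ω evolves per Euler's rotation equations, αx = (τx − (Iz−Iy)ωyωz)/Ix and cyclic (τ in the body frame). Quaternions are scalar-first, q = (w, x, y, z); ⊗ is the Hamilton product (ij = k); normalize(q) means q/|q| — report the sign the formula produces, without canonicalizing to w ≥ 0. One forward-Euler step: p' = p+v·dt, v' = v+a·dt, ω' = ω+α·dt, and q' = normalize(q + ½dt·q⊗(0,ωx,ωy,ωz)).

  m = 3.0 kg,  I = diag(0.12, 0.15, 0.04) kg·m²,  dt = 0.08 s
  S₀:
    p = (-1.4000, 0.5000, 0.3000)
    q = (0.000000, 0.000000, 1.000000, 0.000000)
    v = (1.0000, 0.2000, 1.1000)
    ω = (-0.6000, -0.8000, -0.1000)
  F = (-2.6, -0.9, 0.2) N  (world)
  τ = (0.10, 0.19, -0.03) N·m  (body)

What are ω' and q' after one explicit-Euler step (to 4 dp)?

gyro term ω×Iω = (-0.0088, 0.0048, 0.0144)
angular accel α = (0.9067, 1.2347, -1.1100)
ω + α·dt = (-0.5275, -0.7012, -0.1888)
2q̇ = q⊗(0,ω) = (0.8000000, -0.1000000, 0.0000000, 0.6000000)
q' = normalize(q + ½dt·q⊗(0,ω)) = (0.0320, -0.0040, 0.9992, 0.0240)

ω' = (-0.5275, -0.7012, -0.1888)
q' = (0.0320, -0.0040, 0.9992, 0.0240)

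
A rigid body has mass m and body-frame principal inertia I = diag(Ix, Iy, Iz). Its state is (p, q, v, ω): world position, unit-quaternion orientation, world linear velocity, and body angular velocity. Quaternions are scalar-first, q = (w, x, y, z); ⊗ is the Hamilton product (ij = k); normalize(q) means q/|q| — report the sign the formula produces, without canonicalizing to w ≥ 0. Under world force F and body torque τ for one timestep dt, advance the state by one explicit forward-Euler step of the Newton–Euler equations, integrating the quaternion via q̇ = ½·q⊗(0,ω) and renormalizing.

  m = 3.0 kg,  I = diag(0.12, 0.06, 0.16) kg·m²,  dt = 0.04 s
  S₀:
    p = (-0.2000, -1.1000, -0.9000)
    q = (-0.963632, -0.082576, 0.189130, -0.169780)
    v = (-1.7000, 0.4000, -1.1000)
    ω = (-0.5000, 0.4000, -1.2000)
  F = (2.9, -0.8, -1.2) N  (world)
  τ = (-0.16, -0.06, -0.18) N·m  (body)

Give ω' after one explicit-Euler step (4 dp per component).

(τ − ω×Iω)/I = (-0.9333, -0.6000, -1.2000)
ω + α·dt = (-0.5373, 0.3760, -1.2480)

ω' = (-0.5373, 0.3760, -1.2480)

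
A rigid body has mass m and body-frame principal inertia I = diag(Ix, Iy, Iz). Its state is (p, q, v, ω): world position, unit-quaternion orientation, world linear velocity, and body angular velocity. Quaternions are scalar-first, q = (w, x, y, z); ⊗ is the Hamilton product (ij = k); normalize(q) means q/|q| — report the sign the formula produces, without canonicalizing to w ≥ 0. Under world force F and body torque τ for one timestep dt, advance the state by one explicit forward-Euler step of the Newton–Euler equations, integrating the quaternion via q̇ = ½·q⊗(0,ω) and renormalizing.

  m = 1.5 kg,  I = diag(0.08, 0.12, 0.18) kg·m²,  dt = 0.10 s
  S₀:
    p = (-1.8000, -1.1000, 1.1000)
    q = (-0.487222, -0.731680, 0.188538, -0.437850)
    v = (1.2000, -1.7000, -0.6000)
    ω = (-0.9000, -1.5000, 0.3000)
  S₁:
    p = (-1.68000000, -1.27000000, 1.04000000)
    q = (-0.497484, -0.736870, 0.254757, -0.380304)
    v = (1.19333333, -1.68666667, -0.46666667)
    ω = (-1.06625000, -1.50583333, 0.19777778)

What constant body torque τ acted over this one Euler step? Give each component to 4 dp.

rate change Δω = (-0.16625000, -0.00583333, -0.10222222)
I·α + gyro = (-0.1600, 0.0200, -0.1300)

τ = (-0.1600, 0.0200, -0.1300)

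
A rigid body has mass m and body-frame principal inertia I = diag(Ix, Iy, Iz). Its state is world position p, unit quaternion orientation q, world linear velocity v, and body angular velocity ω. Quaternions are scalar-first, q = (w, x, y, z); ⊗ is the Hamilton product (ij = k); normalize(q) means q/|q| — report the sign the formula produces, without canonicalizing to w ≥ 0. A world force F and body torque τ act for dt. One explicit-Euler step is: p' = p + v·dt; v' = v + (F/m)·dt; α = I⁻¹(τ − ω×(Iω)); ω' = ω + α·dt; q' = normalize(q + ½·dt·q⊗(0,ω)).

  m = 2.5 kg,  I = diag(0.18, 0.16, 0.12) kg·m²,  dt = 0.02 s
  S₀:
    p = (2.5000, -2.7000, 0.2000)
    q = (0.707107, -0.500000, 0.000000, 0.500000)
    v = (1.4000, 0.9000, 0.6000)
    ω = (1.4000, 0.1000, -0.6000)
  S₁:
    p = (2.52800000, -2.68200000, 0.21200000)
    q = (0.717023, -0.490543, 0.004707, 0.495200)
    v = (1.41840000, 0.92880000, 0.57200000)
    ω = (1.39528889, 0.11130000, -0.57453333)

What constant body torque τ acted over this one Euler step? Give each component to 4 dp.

τ = (-0.0400, 0.0400, 0.1500)

rate change Δω = (-0.00471111, 0.01130000, 0.02546667)
I·α + gyro = (-0.0400, 0.0400, 0.1500)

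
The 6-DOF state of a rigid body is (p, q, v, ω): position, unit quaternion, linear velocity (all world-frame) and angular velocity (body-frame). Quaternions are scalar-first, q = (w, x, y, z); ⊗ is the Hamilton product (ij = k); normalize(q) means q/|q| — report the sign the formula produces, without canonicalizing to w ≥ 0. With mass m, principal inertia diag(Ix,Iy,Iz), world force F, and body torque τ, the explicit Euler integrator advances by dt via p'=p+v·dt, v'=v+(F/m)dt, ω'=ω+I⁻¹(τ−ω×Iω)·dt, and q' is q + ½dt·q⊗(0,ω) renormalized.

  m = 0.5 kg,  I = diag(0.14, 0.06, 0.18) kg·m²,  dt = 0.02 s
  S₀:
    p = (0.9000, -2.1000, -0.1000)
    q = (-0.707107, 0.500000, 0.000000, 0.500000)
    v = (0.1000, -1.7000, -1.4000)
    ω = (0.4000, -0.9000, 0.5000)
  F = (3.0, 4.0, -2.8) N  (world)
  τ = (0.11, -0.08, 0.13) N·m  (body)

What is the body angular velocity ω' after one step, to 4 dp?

ω' = (0.4234, -0.9240, 0.5112)

angular accel α = (1.1714, -1.2000, 0.5622)
ω' = ω + α·dt = (0.4234, -0.9240, 0.5112)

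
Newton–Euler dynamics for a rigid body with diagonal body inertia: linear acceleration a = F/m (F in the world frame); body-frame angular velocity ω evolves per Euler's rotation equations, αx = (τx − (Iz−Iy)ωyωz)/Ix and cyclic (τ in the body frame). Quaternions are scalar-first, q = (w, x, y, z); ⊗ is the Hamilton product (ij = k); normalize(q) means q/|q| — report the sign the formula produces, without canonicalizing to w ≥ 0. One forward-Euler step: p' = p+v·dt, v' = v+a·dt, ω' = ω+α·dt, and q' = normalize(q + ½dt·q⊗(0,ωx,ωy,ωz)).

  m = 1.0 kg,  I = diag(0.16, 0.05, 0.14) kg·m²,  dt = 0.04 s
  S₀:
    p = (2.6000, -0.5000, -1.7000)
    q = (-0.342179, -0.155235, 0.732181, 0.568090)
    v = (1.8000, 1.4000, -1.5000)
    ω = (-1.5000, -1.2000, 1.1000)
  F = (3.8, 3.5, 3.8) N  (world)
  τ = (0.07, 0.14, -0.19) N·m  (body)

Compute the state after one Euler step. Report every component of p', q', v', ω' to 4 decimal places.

p' = (2.6720, -0.4440, -1.7600)
q' = (-0.3414, -0.1151, 0.7261, 0.5857)
v' = (1.9520, 1.5400, -1.3480)
ω' = (-1.4528, -1.0616, 1.1023)

a = F/m = (3.8000, 3.5000, 3.8000)
p' = p + v·dt = (2.6720, -0.4440, -1.7600)
v' = v + a·dt = (1.9520, 1.5400, -1.3480)
precession coupling ω×(Iω) = (-0.1188, -0.0330, -0.1980)
angular accel α = (1.1800, 3.4600, 0.0571)
ω' = ω + α·dt = (-1.4528, -1.0616, 1.1023)
Hamilton product q⊗(0,ω) = (0.0208657, 2.0003756, -0.2707617, 0.9081566)
q' = normalize(q + ½dt·q⊗(0,ω)) = (-0.3414, -0.1151, 0.7261, 0.5857)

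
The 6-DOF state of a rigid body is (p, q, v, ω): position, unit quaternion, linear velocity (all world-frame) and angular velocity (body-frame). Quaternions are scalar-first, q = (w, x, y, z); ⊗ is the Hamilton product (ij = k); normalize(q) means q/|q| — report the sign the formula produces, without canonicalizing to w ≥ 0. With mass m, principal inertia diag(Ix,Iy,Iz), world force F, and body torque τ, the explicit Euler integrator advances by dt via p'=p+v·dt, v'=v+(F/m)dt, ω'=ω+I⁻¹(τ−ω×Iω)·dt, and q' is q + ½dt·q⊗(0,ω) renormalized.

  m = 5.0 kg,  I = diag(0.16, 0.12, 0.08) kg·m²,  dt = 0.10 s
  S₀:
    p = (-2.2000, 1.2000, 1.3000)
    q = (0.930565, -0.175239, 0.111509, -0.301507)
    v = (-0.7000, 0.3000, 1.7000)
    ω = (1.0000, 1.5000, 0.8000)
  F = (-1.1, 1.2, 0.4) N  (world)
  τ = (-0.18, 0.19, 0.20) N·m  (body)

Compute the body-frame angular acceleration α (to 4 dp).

α = (-0.8250, 1.0500, 3.2500)

precession coupling ω×(Iω) = (-0.0480, 0.0640, -0.0600)
(τ − ω×Iω)/I = (-0.8250, 1.0500, 3.2500)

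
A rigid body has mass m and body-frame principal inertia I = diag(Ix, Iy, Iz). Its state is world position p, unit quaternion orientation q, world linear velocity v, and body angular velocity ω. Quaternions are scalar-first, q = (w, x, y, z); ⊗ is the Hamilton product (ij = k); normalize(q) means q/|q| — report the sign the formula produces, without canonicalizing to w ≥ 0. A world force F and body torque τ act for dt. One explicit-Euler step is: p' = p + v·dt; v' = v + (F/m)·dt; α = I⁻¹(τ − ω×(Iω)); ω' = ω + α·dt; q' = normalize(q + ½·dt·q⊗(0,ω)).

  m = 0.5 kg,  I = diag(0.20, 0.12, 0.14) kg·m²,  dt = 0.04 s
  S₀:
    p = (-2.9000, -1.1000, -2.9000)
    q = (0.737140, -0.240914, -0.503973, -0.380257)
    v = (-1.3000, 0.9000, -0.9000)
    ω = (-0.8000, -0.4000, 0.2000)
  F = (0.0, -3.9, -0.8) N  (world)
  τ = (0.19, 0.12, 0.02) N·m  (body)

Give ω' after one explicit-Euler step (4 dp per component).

gyro term ω×Iω = (-0.0016, -0.0096, -0.0256)
α = I⁻¹(τ − ω×Iω) = (0.9580, 1.0800, 0.3257)
ω + α·dt = (-0.7617, -0.3568, 0.2130)

ω' = (-0.7617, -0.3568, 0.2130)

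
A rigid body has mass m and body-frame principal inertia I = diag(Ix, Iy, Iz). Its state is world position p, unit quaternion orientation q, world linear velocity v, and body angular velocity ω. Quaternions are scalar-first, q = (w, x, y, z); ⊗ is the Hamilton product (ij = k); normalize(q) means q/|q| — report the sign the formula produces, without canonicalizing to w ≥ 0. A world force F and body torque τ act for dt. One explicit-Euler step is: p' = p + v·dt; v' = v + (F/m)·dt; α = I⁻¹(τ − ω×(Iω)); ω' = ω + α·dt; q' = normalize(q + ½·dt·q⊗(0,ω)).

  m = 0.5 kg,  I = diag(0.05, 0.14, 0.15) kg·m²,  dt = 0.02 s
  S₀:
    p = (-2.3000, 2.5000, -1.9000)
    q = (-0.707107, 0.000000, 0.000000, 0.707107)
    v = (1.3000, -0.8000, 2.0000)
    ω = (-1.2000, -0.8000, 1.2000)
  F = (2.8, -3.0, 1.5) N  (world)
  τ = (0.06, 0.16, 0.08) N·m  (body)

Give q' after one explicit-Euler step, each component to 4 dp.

q' = (-0.7155, 0.0141, -0.0028, 0.6985)

Hamilton product q⊗(0,ω) = (-0.8485284, 1.4142140, -0.2828428, -0.8485284)
updated quaternion q' = (-0.7155, 0.0141, -0.0028, 0.6985)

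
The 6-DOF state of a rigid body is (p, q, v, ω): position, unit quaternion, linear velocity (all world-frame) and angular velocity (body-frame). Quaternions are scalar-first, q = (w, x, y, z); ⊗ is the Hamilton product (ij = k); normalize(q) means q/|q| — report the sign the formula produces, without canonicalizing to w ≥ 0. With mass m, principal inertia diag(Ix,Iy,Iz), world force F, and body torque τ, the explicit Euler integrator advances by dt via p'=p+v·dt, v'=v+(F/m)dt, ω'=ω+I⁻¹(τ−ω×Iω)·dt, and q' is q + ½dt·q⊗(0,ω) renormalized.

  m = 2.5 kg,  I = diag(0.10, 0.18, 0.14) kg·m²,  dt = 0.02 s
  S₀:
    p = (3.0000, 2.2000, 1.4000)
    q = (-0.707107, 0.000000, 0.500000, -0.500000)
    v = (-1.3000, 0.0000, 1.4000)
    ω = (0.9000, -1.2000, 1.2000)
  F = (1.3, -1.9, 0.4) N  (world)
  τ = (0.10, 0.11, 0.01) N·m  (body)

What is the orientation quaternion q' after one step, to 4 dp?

2q̇ = q⊗(0,ω) = (1.2000000, -0.6363963, 0.3985284, -1.2985284)
q' = normalize(q + ½dt·q⊗(0,ω)) = (-0.6950, -0.0064, 0.5039, -0.5129)

q' = (-0.6950, -0.0064, 0.5039, -0.5129)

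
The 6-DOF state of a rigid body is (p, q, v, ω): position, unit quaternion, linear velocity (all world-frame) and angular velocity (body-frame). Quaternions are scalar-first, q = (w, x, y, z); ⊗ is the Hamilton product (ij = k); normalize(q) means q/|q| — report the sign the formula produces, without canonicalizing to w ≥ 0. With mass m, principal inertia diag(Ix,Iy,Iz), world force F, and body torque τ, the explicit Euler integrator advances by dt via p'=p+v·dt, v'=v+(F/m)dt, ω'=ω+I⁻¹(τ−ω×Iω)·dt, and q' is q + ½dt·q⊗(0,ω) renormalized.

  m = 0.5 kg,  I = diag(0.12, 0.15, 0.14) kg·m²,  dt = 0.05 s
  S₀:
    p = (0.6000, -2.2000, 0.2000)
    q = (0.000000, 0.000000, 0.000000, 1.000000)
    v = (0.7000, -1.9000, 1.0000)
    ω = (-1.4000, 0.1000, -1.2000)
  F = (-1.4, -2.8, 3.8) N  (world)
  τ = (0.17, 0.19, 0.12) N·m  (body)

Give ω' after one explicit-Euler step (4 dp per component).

ω' = (-1.3297, 0.1745, -1.1556)

precession coupling ω×(Iω) = (0.0012, -0.0336, -0.0042)
α = I⁻¹(τ − ω×Iω) = (1.4067, 1.4907, 0.8871)
ω + α·dt = (-1.3297, 0.1745, -1.1556)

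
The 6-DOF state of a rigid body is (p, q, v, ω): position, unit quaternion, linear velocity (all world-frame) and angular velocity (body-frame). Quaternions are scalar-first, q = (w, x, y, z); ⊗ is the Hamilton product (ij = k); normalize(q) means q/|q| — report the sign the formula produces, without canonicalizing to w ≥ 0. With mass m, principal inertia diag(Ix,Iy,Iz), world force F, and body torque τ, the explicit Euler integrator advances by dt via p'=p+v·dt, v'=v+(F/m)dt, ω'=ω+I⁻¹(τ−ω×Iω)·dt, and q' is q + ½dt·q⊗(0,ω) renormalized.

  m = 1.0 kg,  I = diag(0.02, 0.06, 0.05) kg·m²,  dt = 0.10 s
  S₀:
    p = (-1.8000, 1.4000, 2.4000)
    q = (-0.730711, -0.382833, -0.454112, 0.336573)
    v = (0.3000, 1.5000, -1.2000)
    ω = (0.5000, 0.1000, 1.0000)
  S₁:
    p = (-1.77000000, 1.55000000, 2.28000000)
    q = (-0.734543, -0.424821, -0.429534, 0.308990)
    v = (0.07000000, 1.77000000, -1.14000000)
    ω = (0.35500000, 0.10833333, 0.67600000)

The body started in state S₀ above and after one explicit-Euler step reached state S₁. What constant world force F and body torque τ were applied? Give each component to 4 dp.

ω₁ − ω₀ = (-0.14500000, 0.00833333, -0.32400000)
applied torque τ = (-0.0300, -0.0100, -0.1600)
velocity change Δv = (-0.23000000, 0.27000000, 0.06000000)
F = m·Δv/dt = (-2.3000, 2.7000, 0.6000)

F = (-2.3000, 2.7000, 0.6000)
τ = (-0.0300, -0.0100, -0.1600)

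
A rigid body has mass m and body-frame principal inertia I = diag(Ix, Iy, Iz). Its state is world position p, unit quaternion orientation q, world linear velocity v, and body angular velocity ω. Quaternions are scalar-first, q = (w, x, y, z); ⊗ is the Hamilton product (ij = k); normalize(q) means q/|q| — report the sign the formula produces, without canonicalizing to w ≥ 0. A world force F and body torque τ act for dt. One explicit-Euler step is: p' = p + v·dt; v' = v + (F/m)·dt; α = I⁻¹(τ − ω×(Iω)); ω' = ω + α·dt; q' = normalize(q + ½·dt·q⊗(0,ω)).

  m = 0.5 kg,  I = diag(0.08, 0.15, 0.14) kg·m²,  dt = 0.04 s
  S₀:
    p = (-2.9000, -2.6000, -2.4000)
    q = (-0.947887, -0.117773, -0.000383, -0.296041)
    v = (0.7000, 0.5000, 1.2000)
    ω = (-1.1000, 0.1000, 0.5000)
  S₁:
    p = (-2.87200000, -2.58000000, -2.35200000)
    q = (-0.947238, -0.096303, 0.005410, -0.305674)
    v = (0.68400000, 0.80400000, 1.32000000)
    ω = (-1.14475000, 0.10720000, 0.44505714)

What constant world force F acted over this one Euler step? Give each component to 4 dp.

F = (-0.2000, 3.8000, 1.5000)

v₁ − v₀ = (-0.01600000, 0.30400000, 0.12000000)
F = m·Δv/dt = (-0.2000, 3.8000, 1.5000)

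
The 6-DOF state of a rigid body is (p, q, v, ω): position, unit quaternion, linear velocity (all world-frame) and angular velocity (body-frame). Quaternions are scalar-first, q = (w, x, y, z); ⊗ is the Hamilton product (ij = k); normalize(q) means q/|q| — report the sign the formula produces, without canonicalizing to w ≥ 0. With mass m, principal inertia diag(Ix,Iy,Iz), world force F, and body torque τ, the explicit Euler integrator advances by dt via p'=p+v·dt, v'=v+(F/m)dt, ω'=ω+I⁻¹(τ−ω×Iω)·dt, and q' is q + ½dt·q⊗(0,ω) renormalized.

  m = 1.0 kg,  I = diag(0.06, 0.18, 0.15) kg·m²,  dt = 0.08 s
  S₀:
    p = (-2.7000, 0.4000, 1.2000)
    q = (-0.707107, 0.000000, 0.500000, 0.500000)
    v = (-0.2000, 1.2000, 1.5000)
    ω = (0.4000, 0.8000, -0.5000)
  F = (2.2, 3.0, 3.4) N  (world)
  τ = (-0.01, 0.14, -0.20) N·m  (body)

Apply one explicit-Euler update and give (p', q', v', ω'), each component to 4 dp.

p' = (-2.7160, 0.4960, 1.3200)
q' = (-0.7125, -0.0373, 0.4850, 0.5057)
v' = (-0.0240, 1.4400, 1.7720)
ω' = (0.3707, 0.8542, -0.6271)

linear accel F/m = (2.2000, 3.0000, 3.4000)
new position p' = (-2.7160, 0.4960, 1.3200)
v' = v + a·dt = (-0.0240, 1.4400, 1.7720)
α = I⁻¹(τ − ω×Iω) = (-0.3667, 0.6778, -1.5893)
new body rate ω' = (0.3707, 0.8542, -0.6271)
Hamilton product q⊗(0,ω) = (-0.1500000, -0.9328428, -0.3656856, 0.1535535)
q' = normalize(q + ½dt·q⊗(0,ω)) = (-0.7125, -0.0373, 0.4850, 0.5057)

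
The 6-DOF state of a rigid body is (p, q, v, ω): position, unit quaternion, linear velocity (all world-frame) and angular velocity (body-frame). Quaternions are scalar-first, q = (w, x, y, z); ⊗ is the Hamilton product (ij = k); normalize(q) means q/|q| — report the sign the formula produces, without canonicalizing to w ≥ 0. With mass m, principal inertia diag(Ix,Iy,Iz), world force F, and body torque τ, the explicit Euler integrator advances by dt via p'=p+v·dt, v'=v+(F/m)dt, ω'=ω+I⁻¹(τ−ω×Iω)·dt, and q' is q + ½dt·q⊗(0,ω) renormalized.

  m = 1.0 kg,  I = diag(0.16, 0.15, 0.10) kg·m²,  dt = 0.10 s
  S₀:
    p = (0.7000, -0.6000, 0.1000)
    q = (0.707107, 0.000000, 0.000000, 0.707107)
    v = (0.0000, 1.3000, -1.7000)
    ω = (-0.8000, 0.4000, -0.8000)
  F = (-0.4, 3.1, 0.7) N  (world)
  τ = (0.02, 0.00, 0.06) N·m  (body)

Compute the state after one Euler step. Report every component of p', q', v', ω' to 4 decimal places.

gyro term ω×Iω = (0.0160, 0.0384, 0.0032)
α = I⁻¹(τ − ω×Iω) = (0.0250, -0.2560, 0.5680)
ω + α·dt = (-0.7975, 0.3744, -0.7432)
2q̇ = q⊗(0,ω) = (0.5656856, -0.8485284, -0.2828428, -0.5656856)
q' = normalize(q + ½dt·q⊗(0,ω)) = (0.7341, -0.0424, -0.0141, 0.6776)
p' = p + v·dt = (0.7000, -0.4700, -0.0700)
v + (F/m)dt = (-0.0400, 1.6100, -1.6300)

p' = (0.7000, -0.4700, -0.0700)
q' = (0.7341, -0.0424, -0.0141, 0.6776)
v' = (-0.0400, 1.6100, -1.6300)
ω' = (-0.7975, 0.3744, -0.7432)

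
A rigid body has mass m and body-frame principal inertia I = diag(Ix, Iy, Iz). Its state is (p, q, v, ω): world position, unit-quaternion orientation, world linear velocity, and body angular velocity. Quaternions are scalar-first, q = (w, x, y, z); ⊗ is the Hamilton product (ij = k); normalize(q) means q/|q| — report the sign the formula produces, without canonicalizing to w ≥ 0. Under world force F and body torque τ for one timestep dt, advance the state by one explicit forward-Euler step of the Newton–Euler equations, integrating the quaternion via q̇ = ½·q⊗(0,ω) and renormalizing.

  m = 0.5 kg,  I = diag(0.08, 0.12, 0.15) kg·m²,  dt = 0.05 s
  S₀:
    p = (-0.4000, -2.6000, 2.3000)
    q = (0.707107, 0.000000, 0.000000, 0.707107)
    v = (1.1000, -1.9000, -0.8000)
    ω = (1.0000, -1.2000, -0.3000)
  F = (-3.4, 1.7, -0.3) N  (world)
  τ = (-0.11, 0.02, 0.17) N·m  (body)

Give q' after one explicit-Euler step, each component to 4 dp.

q' = (0.7118, 0.0389, -0.0035, 0.7012)

2q̇ = q⊗(0,ω) = (0.2121321, 1.5556354, -0.1414214, -0.2121321)
q' = normalize(q + ½dt·q⊗(0,ω)) = (0.7118, 0.0389, -0.0035, 0.7012)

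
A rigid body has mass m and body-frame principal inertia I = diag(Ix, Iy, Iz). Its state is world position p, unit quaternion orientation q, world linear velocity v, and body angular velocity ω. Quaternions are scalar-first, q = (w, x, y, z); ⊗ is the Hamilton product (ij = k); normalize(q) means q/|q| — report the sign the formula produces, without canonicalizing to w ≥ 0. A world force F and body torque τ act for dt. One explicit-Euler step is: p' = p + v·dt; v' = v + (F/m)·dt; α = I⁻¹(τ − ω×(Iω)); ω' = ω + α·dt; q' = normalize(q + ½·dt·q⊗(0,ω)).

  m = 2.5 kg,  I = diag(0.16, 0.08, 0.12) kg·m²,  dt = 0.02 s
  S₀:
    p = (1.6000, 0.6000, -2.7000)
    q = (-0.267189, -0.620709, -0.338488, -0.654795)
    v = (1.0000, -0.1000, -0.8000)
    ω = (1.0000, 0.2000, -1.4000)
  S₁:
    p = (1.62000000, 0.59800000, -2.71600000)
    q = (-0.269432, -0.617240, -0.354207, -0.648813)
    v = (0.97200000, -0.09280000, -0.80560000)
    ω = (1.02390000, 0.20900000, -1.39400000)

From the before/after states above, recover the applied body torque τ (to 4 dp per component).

τ = (0.1800, -0.0200, 0.0200)

ω₁ − ω₀ = (0.02390000, 0.00900000, 0.00600000)
precession coupling = (-0.0112, -0.0560, -0.0160)
τ = I·(Δω/dt) + ω₀×(Iω₀) = (0.1800, -0.0200, 0.0200)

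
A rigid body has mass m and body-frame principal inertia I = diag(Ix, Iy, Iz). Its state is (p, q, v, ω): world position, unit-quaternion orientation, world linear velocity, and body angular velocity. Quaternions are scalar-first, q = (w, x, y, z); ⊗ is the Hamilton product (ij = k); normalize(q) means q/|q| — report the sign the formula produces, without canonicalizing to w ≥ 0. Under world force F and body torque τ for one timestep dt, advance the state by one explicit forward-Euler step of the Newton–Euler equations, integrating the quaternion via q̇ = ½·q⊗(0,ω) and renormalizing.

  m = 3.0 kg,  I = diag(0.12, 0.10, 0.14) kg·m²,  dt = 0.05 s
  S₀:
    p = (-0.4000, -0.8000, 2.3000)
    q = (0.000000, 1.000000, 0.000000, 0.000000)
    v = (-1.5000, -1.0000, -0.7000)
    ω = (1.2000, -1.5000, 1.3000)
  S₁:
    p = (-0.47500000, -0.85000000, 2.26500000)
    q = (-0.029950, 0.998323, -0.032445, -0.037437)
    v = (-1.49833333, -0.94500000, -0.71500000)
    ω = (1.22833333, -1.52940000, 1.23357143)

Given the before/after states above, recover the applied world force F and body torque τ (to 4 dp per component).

F = (0.1000, 3.3000, -0.9000)
τ = (-0.0100, -0.0900, -0.1500)

Δv = v₁−v₀ = (0.00166667, 0.05500000, -0.01500000)
m·(v₁−v₀)/dt = (0.1000, 3.3000, -0.9000)
ω₁ − ω₀ = (0.02833333, -0.02940000, -0.06642857)
τ = I·(Δω/dt) + ω₀×(Iω₀) = (-0.0100, -0.0900, -0.1500)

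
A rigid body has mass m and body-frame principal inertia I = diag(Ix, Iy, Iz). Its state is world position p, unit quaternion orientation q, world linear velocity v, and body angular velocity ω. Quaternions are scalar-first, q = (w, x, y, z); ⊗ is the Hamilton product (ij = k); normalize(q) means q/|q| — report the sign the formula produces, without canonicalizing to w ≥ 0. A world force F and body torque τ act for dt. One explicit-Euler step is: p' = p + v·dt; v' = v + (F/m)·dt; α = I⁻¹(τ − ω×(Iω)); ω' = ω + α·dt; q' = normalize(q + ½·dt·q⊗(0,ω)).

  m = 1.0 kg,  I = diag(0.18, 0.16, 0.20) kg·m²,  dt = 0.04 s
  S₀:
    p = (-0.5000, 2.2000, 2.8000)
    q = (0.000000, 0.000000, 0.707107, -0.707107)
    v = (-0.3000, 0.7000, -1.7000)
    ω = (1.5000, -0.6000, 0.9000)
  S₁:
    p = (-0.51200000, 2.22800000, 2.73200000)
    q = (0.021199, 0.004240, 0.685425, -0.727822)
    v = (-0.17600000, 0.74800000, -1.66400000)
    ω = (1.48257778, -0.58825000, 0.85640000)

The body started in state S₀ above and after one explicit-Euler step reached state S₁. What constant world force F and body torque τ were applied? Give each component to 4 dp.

F = (3.1000, 1.2000, 0.9000)
τ = (-0.1000, 0.0200, -0.2000)

v₁ − v₀ = (0.12400000, 0.04800000, 0.03600000)
F = m·Δv/dt = (3.1000, 1.2000, 0.9000)
rate change Δω = (-0.01742222, 0.01175000, -0.04360000)
precession coupling = (-0.0216, -0.0270, 0.0180)
τ = I·(Δω/dt) + ω₀×(Iω₀) = (-0.1000, 0.0200, -0.2000)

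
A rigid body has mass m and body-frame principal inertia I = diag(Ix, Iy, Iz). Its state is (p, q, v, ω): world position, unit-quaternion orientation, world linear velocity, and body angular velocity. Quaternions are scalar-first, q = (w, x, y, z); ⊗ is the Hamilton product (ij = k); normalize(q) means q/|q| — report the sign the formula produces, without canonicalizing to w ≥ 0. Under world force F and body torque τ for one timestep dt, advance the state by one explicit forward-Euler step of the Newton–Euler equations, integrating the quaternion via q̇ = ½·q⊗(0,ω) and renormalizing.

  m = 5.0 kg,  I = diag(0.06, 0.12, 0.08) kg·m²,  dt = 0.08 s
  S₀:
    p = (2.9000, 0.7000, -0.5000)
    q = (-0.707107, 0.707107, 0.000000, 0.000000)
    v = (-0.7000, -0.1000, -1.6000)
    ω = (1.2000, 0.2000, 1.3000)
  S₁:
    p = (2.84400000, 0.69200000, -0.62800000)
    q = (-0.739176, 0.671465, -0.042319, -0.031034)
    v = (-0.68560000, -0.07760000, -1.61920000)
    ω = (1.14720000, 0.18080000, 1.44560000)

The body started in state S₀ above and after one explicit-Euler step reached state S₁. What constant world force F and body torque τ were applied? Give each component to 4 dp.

velocity change Δv = (0.01440000, 0.02240000, -0.01920000)
F = m·Δv/dt = (0.9000, 1.4000, -1.2000)
Δω = ω₁−ω₀ = (-0.05280000, -0.01920000, 0.14560000)
precession coupling = (-0.0104, -0.0312, 0.0144)
I·α + gyro = (-0.0500, -0.0600, 0.1600)

F = (0.9000, 1.4000, -1.2000)
τ = (-0.0500, -0.0600, 0.1600)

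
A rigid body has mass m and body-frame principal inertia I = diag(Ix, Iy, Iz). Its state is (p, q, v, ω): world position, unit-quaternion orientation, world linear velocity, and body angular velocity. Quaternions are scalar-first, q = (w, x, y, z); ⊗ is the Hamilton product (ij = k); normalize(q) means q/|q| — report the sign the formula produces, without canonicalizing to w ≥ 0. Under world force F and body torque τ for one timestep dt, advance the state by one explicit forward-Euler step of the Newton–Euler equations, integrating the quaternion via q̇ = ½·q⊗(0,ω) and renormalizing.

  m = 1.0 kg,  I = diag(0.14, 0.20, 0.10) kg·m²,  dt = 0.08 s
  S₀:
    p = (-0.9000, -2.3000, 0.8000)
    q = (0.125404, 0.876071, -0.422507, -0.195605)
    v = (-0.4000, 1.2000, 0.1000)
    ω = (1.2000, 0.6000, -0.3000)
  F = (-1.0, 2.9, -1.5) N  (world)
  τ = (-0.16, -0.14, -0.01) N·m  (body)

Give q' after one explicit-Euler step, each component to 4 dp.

2q̇ = q⊗(0,ω) = (-0.8564625, 0.3945999, 0.1033377, 0.9950298)
q' = normalize(q + ½dt·q⊗(0,ω)) = (0.0910, 0.8905, -0.4177, -0.1556)

q' = (0.0910, 0.8905, -0.4177, -0.1556)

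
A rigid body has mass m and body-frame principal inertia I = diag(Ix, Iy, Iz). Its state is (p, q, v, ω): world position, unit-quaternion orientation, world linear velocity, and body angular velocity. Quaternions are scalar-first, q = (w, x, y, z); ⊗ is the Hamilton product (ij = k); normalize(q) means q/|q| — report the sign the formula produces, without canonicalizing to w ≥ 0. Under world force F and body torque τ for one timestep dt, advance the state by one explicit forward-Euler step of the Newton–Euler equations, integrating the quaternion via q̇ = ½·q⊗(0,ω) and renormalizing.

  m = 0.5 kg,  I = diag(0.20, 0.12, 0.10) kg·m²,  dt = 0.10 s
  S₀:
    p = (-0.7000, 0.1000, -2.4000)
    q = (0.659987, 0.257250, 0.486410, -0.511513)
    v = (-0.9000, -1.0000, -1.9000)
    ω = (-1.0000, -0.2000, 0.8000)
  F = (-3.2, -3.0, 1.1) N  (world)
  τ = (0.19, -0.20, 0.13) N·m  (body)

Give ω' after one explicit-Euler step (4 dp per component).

ω' = (-0.9066, -0.3000, 0.9460)

ω×(Iω) gyroscopic = (0.0032, -0.0800, -0.0160)
angular accel α = (0.9340, -1.0000, 1.4600)
new body rate ω' = (-0.9066, -0.3000, 0.9460)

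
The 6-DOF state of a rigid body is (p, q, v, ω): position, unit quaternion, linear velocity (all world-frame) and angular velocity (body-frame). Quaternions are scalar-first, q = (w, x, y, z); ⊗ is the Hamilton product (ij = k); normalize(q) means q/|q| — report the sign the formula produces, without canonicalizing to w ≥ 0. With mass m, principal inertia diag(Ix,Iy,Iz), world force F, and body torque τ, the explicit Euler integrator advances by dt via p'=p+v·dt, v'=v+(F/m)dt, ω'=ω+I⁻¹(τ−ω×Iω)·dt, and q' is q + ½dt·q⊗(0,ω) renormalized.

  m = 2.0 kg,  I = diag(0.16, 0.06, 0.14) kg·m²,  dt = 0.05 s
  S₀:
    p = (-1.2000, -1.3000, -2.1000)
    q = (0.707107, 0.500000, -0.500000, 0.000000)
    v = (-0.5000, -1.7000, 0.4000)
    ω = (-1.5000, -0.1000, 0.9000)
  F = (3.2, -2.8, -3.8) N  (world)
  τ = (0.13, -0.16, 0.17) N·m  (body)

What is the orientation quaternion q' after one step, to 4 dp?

q' = (0.7239, 0.4618, -0.5125, -0.0041)

q⊗(0,ω) = (0.7000000, -1.5106605, -0.5207107, -0.1636037)
q' = normalize(q + ½dt·q⊗(0,ω)) = (0.7239, 0.4618, -0.5125, -0.0041)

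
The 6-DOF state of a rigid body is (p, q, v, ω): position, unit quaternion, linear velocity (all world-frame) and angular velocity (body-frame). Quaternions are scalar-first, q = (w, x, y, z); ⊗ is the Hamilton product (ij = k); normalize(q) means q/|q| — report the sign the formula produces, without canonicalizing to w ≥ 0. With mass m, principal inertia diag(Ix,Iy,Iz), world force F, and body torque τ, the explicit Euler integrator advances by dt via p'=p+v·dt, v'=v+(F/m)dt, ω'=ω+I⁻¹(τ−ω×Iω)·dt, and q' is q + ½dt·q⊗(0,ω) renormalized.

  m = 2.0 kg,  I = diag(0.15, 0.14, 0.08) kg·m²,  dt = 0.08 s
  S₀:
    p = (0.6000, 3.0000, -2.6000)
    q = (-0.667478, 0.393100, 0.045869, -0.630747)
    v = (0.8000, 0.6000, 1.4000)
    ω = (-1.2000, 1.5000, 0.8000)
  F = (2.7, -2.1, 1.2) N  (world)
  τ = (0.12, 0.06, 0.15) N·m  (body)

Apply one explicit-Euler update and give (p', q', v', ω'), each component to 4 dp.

p' = p + v·dt = (0.6640, 3.0480, -2.4880)
v + (F/m)dt = (0.9080, 0.5160, 1.4480)
angular accel α = (1.2800, 0.9086, 1.6500)
new body rate ω' = (-1.0976, 1.5727, 0.9320)
q⊗(0,ω) = (0.9075141, 1.7837893, -0.5588006, 0.1107104)
q' = normalize(q + ½dt·q⊗(0,ω)) = (-0.6290, 0.4629, 0.0234, -0.6242)

p' = (0.6640, 3.0480, -2.4880)
q' = (-0.6290, 0.4629, 0.0234, -0.6242)
v' = (0.9080, 0.5160, 1.4480)
ω' = (-1.0976, 1.5727, 0.9320)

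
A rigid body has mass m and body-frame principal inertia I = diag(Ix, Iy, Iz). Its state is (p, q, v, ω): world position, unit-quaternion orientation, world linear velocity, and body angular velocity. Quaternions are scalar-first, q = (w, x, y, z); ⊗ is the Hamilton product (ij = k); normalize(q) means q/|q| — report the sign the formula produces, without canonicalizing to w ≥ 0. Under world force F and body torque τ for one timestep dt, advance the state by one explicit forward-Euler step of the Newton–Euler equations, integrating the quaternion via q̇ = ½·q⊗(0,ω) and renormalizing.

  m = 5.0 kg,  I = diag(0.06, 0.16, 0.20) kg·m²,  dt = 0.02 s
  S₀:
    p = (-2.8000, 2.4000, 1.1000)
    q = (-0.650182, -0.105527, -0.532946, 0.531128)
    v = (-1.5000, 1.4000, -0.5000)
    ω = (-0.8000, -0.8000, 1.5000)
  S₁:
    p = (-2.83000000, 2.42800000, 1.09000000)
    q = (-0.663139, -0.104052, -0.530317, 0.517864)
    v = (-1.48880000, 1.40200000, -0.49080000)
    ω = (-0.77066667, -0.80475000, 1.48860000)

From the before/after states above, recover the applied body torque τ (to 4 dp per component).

τ = (0.0400, 0.1300, -0.0500)

ω₁ − ω₀ = (0.02933333, -0.00475000, -0.01140000)
gyro term ω₀×Iω₀ = (-0.0480, 0.1680, 0.0640)
applied torque τ = (0.0400, 0.1300, -0.0500)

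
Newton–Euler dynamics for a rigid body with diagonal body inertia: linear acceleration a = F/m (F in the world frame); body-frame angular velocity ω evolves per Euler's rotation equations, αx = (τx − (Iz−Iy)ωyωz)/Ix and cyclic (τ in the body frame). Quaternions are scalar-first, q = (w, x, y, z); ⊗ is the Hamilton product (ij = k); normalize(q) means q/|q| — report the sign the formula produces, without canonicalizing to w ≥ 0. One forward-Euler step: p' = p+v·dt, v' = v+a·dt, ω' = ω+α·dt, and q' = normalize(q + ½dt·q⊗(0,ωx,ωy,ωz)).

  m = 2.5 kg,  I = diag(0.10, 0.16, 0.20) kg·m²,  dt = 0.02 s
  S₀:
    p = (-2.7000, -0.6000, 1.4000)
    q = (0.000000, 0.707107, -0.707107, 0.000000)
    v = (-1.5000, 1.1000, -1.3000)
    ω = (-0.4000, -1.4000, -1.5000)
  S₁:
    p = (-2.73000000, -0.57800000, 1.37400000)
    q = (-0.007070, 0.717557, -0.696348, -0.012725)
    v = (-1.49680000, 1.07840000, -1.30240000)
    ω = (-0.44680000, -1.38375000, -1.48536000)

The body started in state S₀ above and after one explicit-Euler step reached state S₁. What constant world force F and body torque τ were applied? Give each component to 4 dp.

F = (0.4000, -2.7000, -0.3000)
τ = (-0.1500, 0.0700, 0.1800)

rate change Δω = (-0.04680000, 0.01625000, 0.01464000)
gyro term ω₀×Iω₀ = (0.0840, -0.0600, 0.0336)
τ = I·(Δω/dt) + ω₀×(Iω₀) = (-0.1500, 0.0700, 0.1800)
v₁ − v₀ = (0.00320000, -0.02160000, -0.00240000)
F = m·Δv/dt = (0.4000, -2.7000, -0.3000)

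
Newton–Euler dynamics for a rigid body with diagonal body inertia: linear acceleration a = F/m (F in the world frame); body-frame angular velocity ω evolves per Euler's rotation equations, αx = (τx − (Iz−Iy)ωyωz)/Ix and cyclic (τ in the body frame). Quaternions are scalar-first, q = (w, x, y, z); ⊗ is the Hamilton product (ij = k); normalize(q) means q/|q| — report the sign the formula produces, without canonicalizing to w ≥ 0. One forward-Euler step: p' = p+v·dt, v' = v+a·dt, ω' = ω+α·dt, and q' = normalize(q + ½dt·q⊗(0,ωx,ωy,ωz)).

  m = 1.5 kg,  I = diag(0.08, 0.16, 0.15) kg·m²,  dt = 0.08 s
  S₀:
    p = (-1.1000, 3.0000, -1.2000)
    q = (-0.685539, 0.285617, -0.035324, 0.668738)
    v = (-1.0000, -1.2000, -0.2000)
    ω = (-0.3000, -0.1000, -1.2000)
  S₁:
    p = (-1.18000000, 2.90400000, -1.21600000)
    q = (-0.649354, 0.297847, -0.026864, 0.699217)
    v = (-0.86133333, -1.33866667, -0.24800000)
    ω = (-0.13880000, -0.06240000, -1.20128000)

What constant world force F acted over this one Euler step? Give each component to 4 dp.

F = (2.6000, -2.6000, -0.9000)

Δv = v₁−v₀ = (0.13866667, -0.13866667, -0.04800000)
m·(v₁−v₀)/dt = (2.6000, -2.6000, -0.9000)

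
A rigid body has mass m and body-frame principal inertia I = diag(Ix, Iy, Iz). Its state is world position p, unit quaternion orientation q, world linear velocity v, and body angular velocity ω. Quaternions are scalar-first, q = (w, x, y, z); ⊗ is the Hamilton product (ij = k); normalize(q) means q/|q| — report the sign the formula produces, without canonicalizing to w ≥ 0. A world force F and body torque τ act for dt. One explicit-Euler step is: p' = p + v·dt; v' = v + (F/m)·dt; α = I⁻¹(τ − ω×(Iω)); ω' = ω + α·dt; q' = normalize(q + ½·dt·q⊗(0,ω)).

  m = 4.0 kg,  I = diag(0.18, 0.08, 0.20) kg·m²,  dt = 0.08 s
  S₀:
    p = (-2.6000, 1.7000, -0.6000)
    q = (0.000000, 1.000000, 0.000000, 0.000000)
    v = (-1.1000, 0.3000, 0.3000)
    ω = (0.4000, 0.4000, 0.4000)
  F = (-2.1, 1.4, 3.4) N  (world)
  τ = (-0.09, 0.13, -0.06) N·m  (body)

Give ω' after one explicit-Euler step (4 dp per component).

ω' = (0.3515, 0.5332, 0.3824)

ω×(Iω) gyroscopic = (0.0192, -0.0032, -0.0160)
(τ − ω×Iω)/I = (-0.6067, 1.6650, -0.2200)
new body rate ω' = (0.3515, 0.5332, 0.3824)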